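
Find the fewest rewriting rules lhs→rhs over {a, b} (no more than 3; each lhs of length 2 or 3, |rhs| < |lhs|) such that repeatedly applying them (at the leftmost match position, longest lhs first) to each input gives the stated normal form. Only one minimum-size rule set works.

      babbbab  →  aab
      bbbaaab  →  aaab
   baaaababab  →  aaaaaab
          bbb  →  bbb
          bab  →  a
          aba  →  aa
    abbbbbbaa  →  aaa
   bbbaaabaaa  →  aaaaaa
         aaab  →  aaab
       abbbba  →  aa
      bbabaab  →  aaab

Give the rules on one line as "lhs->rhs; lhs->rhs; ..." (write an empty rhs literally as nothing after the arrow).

ba->a; bab->ba

  | babbbab => babbab => babab => baab => aab
  | bbbaaab => bbaaab => baaab => aaab
  | baaaababab => aaaababab => aaaabaab => aaaaaab
  | bbb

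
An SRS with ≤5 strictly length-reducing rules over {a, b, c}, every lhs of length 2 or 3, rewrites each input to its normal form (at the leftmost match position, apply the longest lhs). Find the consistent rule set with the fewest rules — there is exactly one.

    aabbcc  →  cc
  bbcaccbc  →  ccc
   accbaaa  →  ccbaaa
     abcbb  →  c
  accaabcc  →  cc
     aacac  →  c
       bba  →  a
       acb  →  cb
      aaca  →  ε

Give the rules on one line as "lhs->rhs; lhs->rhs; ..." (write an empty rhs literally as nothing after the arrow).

  | aabbcc => aacc => acc => cc
  | bbcaccbc => caccbc => ccbc => ccc
  | accbaaa => ccbaaa
  | abcbb => acbb => cbb => c

ac->c; bb->; bc->c; ca->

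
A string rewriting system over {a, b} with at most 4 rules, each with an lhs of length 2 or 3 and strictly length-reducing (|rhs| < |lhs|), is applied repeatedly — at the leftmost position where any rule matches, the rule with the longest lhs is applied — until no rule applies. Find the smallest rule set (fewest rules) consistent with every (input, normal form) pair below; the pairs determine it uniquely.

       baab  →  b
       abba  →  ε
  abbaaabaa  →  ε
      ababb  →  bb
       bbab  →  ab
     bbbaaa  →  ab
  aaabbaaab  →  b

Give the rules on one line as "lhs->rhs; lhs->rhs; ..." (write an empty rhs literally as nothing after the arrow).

aa->; aaa->ab; ba->a

  | baab => aab => b
  | abba => aba => aa => ε
  | abbaaabaa => abaaabaa => aaaabaa => ababaa => aabaa => baa => aa => ε
  | ababb => aabb => bb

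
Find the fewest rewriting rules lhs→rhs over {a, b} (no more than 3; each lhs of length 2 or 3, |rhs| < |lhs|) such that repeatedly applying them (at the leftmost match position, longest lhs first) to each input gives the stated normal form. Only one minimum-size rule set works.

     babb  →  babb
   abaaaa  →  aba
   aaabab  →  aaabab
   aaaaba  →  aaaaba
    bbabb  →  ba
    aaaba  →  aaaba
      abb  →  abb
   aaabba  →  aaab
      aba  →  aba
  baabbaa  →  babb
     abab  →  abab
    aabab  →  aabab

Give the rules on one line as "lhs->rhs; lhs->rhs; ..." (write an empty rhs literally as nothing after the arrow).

baa->bb; bba->b; bbb->ba

  | babb
  | abaaaa => abbaa => aba
  | aaabab
  | aaaaba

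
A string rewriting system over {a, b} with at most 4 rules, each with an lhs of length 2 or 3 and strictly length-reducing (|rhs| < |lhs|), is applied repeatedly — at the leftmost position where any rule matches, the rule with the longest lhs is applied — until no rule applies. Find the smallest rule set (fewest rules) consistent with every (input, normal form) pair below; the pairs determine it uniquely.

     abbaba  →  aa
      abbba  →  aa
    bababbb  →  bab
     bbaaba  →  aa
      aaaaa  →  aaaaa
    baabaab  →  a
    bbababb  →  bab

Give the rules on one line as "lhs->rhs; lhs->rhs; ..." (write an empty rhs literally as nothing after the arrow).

aab->ba; aba->bb; baa->aa; bb->a

  | abbaba => aaaba => abaa => bba => aa
  | abbba => aaba => baa => aa
  | bababbb => bbbbbb => abbbb => aabb => bab
  | bbaaba => aaaba => abaa => bba => aa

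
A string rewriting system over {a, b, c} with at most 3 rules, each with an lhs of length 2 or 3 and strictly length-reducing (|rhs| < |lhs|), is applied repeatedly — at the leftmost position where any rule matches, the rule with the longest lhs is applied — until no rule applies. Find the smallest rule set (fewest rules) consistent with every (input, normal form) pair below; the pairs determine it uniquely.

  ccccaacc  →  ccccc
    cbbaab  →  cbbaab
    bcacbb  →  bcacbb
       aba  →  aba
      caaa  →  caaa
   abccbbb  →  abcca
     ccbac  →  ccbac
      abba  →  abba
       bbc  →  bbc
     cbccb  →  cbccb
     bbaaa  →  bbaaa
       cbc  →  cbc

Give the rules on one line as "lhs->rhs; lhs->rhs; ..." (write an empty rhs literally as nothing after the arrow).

aac->; bbb->a

  | ccccaacc => ccccc
  | cbbaab
  | bcacbb
  | aba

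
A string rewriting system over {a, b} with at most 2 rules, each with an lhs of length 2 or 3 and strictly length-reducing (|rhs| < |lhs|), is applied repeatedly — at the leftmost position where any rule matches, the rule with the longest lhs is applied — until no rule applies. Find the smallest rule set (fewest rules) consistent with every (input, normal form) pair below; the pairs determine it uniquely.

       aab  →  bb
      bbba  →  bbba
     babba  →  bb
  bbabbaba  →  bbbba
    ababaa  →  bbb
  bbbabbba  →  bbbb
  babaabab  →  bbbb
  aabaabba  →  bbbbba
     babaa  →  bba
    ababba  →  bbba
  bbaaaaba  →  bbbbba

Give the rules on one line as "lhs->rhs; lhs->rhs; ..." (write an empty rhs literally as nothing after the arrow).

aa->b; ab->a

  | aab => bb
  | bbba
  | babba => baba => baa => bb
  | bbabbaba => bbababa => bbaaba => bbbba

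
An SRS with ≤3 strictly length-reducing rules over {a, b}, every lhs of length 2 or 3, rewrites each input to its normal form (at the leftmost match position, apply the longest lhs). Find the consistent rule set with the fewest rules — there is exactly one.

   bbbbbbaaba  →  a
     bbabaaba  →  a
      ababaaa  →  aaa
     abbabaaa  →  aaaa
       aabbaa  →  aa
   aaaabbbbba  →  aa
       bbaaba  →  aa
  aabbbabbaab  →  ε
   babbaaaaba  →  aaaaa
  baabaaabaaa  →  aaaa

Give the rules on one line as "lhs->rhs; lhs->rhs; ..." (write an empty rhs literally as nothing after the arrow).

aab->; ba->a; bb->a

  | bbbbbbaaba => abbbbaaba => aabbaaba => baaba => aaba => a
  | bbabaaba => aabaaba => aaba => a
  | ababaaa => aabaaa => aaa
  | abbabaaa => aaabaaa => aaaa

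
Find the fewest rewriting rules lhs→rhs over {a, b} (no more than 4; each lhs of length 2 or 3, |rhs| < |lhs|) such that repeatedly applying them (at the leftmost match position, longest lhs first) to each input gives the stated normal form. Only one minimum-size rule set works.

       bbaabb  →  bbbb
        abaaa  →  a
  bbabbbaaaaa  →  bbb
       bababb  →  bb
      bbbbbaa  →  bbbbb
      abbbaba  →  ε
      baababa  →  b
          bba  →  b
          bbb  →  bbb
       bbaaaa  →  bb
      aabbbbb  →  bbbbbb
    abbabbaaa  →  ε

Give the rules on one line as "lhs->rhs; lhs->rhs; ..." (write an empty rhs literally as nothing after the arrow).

aa->b; abb->; ba->; baa->b

  | bbaabb => bbbb
  | abaaa => aba => a
  | bbabbbaaaaa => bbbbaaaaa => bbbbaaa => bbbba => bbb
  | bababb => babb => bb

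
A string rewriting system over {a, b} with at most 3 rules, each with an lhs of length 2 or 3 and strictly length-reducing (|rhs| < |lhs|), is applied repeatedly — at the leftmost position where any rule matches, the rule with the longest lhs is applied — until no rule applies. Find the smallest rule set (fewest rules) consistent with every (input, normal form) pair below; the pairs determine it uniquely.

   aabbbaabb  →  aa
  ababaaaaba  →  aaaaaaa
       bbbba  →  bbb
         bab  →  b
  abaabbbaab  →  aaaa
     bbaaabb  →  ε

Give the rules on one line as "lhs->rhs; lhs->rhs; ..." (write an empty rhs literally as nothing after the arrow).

ab->a; abb->; ba->

  | aabbbaabb => abaabb => aaabb => aa
  | ababaaaaba => aabaaaaba => aaaaaaba => aaaaaaa
  | bbbba => bbb
  | bab => b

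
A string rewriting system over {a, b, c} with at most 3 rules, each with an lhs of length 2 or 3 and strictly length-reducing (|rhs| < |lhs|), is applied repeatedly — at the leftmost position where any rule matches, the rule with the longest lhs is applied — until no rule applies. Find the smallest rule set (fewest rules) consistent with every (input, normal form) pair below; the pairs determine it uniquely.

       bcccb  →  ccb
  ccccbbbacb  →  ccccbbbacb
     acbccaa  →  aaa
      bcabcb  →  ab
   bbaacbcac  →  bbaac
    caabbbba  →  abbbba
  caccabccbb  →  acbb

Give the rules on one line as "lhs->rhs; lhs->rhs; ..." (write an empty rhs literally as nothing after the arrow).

  | bcccb => ccb
  | ccccbbbacb
  | acbccaa => accaa => aaa
  | bcabcb => abcb => ab

bc->; ca->; cca->a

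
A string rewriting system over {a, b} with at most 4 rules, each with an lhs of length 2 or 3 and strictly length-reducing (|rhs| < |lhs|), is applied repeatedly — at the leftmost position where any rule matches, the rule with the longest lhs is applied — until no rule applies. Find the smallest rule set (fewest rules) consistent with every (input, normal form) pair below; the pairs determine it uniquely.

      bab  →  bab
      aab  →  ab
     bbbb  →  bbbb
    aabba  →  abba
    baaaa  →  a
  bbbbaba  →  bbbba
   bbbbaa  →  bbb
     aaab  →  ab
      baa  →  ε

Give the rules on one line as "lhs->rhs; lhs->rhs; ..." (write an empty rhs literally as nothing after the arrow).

  | bab
  | aab => ab
  | bbbb
  | aabba => abba

aa->a; aba->a; baa->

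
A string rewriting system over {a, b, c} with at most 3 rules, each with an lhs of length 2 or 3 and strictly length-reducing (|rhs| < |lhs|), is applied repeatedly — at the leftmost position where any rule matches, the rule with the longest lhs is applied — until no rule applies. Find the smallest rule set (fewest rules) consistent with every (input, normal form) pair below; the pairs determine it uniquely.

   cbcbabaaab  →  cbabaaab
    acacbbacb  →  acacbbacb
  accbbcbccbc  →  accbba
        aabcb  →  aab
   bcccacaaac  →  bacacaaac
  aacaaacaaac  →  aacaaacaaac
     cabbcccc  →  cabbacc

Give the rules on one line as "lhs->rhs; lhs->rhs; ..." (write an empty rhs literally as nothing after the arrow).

  | cbcbabaaab => cbabaaab
  | acacbbacb
  | accbbcbccbc => accbbccbc => accbbabc => accbba
  | aabcb => aab

bc->; bcc->ba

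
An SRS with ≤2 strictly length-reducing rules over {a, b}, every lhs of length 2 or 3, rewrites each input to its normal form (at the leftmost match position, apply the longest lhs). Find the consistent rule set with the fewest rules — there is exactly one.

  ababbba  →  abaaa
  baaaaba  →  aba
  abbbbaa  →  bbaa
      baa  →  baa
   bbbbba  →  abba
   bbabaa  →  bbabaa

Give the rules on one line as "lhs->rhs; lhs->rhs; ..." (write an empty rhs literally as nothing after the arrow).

  | ababbba => abaaa
  | baaaaba => baabba => bbbba => aba
  | abbbbaa => aabaa => bbaa
  | baa

aab->bb; bbb->a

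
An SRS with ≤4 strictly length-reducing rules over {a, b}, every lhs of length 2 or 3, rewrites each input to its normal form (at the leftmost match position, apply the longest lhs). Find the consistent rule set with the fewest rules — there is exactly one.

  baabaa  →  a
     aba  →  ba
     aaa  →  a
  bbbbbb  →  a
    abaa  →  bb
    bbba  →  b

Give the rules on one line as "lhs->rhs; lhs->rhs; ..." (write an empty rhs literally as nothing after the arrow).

aa->b; aaa->a; ab->b; bbb->a

  | baabaa => bbbaa => aaa => a
  | aba => ba
  | aaa => a
  | bbbbbb => abbb => bbb => a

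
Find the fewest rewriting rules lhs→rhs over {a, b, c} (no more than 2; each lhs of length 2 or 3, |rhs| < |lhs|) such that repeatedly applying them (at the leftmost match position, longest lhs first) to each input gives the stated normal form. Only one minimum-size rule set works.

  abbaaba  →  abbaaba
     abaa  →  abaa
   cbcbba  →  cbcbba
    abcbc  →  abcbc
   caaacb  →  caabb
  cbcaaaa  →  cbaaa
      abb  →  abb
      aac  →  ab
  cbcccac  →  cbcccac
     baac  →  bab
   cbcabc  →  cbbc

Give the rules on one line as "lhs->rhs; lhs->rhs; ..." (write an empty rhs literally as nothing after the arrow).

  | abbaaba
  | abaa
  | cbcbba
  | abcbc

aac->ab; bca->b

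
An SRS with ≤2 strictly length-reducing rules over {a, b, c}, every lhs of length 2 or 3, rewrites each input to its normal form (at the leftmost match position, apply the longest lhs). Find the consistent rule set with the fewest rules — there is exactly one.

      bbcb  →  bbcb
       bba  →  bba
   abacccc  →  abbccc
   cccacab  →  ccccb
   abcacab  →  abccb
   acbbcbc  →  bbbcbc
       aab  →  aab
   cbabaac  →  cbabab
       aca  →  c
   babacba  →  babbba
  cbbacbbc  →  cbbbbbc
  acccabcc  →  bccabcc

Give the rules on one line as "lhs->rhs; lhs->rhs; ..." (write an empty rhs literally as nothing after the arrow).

ac->b; aca->c

  | bbcb
  | bba
  | abacccc => abbccc
  | cccacab => ccccb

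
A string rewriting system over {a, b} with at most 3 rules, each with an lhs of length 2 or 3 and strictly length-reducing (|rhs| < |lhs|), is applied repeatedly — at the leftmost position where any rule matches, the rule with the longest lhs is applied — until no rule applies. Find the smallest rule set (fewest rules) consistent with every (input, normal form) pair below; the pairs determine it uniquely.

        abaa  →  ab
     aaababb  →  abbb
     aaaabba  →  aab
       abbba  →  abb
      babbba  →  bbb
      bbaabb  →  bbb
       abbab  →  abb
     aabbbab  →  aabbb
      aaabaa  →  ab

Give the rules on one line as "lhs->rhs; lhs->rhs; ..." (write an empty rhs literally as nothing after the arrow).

  | abaa => aba => ab
  | aaababb => ababb => abbb
  | aaaabba => aabba => aab
  | abbba => abb

aaa->a; ba->b; bba->b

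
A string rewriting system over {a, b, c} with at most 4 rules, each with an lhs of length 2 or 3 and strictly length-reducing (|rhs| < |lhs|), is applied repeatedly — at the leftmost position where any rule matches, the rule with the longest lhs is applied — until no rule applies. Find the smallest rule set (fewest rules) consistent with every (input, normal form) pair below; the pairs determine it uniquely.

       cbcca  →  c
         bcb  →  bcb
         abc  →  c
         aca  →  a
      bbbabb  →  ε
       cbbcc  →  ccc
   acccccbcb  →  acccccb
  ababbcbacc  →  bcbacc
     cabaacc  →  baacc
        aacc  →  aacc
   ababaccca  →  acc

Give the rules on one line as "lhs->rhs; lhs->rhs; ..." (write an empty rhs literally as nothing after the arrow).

ab->; bb->; ca->; cbc->c

  | cbcca => cca => c
  | bcb
  | abc => c
  | aca => a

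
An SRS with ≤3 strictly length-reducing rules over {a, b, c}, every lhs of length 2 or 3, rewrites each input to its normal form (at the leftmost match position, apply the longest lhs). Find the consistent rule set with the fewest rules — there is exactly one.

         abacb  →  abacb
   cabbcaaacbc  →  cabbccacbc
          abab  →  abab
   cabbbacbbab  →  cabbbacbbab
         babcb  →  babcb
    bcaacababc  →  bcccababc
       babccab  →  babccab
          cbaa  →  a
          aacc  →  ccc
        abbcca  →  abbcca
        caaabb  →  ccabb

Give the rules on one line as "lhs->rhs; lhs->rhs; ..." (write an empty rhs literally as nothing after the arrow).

  | abacb
  | cabbcaaacbc => cabbccacbc
  | abab
  | cabbbacbbab

aa->c; cba->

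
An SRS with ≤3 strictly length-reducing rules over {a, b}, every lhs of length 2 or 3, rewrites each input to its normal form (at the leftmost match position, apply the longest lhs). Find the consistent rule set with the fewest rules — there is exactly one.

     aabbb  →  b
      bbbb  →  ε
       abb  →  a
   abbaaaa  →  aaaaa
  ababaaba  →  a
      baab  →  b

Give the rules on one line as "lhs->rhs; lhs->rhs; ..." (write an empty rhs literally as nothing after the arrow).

aab->b; ba->a; bb->

  | aabbb => bbb => b
  | bbbb => bb => ε
  | abb => a
  | abbaaaa => aaaaa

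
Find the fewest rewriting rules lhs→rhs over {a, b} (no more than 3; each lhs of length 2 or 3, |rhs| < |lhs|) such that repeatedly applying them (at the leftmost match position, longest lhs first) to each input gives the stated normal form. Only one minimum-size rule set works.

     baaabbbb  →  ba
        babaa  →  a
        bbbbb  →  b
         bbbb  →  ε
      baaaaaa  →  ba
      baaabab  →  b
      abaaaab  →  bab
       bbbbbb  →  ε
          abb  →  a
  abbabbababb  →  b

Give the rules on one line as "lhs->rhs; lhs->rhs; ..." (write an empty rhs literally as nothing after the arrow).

  | baaabbbb => baabbbb => babbbb => babb => ba
  | babaa => bba => a
  | bbbbb => bbb => b
  | bbbb => bb => ε

aa->a; aba->b; bb->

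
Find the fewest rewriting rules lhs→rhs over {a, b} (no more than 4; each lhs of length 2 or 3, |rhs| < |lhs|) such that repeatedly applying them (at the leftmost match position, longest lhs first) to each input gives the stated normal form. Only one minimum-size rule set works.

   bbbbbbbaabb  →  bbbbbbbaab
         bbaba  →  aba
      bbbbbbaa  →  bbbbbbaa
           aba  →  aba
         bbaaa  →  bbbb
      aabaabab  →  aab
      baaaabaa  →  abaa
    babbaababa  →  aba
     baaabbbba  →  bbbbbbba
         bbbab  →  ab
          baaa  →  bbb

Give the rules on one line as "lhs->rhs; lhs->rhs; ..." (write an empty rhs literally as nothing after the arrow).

aaa->bb; abb->ab; bab->ab

  | bbbbbbbaabb => bbbbbbbaab
  | bbaba => baba => aba
  | bbbbbbaa
  | aba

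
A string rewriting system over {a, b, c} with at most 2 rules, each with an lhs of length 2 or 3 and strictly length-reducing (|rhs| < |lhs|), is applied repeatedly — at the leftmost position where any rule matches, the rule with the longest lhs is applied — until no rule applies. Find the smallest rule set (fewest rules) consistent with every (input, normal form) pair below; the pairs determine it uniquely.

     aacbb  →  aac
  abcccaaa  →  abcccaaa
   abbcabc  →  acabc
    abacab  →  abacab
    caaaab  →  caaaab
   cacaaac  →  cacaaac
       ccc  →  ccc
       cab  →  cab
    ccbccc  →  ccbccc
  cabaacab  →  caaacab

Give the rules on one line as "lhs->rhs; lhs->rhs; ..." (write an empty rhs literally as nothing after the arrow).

  | aacbb => aac
  | abcccaaa
  | abbcabc => acabc
  | abacab

baa->aa; bb->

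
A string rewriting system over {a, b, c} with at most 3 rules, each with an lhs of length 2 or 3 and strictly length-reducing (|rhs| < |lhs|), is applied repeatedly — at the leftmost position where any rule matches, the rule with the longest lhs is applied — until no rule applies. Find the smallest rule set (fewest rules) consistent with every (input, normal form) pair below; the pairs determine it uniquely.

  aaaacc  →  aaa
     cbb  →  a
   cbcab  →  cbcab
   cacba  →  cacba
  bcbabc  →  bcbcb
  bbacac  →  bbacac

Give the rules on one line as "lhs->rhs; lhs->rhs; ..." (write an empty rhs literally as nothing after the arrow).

abc->cb; acc->; cbb->a

  | aaaacc => aaa
  | cbb => a
  | cbcab
  | cacba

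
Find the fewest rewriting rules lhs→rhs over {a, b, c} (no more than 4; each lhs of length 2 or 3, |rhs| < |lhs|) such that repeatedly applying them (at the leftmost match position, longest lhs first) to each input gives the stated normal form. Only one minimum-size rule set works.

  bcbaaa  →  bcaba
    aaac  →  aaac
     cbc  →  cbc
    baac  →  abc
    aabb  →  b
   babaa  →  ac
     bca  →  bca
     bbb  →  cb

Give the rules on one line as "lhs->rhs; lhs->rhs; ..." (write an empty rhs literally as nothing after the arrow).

aab->; baa->ab; bb->c

  | bcbaaa => bcaba
  | aaac
  | cbc
  | baac => abc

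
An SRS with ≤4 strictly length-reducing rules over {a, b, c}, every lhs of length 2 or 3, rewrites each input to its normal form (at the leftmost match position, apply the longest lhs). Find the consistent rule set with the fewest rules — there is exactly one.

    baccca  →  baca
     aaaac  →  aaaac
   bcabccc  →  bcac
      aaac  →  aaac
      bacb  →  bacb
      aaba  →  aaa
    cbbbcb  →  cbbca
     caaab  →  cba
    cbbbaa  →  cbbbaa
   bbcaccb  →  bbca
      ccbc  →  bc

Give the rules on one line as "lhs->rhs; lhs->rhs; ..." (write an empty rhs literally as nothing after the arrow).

  | baccca => baca
  | aaaac
  | bcabccc => bcaccc => bcac
  | aaac

ab->a; bcb->ca; caa->cb; cc->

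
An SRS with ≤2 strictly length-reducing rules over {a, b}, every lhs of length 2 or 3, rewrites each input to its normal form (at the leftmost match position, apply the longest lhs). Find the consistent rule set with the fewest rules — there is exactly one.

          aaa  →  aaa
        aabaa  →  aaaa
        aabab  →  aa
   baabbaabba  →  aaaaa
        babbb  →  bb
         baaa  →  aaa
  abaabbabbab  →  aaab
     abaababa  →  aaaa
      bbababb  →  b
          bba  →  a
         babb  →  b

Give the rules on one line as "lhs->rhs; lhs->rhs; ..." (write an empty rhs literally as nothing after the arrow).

  | aaa
  | aabaa => aaaa
  | aabab => aa
  | baabbaabba => aabbaabba => aabaabba => aaaabba => aaaaba => aaaaa

ba->a; bab->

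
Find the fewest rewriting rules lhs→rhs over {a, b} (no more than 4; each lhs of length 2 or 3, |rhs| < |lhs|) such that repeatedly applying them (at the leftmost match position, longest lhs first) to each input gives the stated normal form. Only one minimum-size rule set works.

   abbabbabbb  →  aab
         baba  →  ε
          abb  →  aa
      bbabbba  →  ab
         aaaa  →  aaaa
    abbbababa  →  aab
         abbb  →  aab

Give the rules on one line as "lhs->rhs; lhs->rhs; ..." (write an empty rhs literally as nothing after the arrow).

ba->b; bb->a; bba->

  | abbabbabbb => abbabbb => abbb => aab
  | baba => bba => ε
  | abb => aa
  | bbabbba => bbba => aba => ab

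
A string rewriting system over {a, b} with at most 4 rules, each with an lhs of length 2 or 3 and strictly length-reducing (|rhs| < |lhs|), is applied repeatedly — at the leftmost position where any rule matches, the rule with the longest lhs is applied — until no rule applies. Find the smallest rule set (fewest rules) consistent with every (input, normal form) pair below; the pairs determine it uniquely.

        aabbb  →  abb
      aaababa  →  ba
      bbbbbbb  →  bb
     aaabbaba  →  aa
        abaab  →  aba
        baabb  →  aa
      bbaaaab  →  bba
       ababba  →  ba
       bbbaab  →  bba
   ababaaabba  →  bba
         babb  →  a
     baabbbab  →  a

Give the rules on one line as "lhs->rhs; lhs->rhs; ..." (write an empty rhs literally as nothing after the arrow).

  | aabbb => abb
  | aaababa => bababa => aaaba => baba => aaa => ba
  | bbbbbbb => bbbbbb => bbbbb => bbbb => bbb => bb
  | aaabbaba => babbaba => aababa => aaba => aa

aaa->ba; aab->a; bab->aa; bbb->bb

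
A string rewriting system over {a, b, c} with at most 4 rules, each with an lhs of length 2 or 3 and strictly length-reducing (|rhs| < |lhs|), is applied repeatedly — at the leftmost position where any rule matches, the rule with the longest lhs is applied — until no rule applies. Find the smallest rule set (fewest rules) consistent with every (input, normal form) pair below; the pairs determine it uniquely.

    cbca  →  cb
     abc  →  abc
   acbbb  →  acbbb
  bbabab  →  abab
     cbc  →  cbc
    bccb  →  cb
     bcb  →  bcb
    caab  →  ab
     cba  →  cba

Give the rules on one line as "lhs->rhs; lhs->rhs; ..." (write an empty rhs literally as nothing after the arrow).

  | cbca => cb
  | abc
  | acbbb
  | bbabab => abab

bba->a; bcc->c; ca->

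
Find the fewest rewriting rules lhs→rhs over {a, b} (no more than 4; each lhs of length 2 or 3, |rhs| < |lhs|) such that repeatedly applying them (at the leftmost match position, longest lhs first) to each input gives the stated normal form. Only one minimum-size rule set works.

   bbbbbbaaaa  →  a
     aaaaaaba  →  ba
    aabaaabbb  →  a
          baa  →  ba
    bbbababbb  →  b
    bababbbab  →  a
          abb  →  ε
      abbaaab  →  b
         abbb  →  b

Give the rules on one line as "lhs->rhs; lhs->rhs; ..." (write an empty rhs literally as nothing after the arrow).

aa->a; ab->b; abb->; bb->a

  | bbbbbbaaaa => abbbbaaaa => bbaaaa => aaaaa => aaaa => aaa => aa => a
  | aaaaaaba => aaaaaba => aaaaba => aaaba => aaba => aba => ba
  | aabaaabbb => abaaabbb => baaabbb => baabbb => babbb => bb => a
  | baa => ba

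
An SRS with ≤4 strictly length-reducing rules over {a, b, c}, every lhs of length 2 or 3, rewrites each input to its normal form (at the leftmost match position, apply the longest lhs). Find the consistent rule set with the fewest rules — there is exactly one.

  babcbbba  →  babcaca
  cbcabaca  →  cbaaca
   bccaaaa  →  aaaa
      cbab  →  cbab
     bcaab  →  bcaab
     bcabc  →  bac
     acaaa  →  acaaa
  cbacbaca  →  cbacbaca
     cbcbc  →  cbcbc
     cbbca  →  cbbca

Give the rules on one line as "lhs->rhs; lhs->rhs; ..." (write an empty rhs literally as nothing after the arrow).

  | babcbbba => babcaca
  | cbcabaca => cbaaca
  | bccaaaa => aaaa
  | cbab

bbb->ac; bcc->; cab->a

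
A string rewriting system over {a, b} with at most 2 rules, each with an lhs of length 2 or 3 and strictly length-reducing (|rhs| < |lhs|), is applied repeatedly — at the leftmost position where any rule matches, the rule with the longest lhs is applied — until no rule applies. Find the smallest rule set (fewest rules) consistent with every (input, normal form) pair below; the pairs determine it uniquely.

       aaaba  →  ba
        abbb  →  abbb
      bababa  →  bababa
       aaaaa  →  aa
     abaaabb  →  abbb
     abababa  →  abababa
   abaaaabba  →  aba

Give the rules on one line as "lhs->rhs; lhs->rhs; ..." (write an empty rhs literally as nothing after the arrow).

aaa->; bba->

  | aaaba => ba
  | abbb
  | bababa
  | aaaaa => aa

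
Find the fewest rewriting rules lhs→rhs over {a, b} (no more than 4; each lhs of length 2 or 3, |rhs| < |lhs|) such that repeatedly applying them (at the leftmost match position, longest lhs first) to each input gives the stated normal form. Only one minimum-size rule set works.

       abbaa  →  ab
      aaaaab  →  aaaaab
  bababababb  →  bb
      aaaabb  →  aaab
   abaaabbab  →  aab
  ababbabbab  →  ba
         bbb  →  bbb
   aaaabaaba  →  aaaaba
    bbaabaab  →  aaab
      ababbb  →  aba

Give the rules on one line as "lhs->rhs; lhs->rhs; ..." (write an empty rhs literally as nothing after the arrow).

  | abbaa => baa => ab
  | aaaaab
  | bababababb => baabababb => abbababb => bababb => baabb => abbb => bb
  | aaaabb => aaab

abb->b; baa->ab; bab->ba; bba->aa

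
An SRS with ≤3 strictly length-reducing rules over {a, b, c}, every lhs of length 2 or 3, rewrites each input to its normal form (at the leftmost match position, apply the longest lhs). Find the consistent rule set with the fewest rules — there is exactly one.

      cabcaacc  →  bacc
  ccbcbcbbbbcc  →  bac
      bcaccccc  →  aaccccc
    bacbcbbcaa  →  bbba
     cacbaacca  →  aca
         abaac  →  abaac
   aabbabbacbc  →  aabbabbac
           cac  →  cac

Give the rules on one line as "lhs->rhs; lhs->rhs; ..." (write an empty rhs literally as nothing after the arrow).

  | cabcaacc => caaaacc => cbbacc => bacc
  | ccbcbcbbbbcc => ccbcbbbbcc => ccbbbbcc => cbbbcc => bbcc => bac
  | bcaccccc => aaccccc
  | bacbcbbcaa => bacbbcaa => babcaa => baaaa => bbba

aaa->bb; bc->a; cb->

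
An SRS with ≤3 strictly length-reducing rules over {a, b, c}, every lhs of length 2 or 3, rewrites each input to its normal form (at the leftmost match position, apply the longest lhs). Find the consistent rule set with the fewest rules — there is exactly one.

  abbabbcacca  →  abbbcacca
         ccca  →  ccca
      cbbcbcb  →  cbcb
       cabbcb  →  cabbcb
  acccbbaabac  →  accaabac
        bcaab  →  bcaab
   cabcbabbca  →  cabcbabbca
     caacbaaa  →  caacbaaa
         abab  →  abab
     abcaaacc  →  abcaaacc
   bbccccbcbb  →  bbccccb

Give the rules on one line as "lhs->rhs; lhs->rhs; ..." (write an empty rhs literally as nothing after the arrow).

bba->b; cbb->

  | abbabbcacca => abbbcacca
  | ccca
  | cbbcbcb => cbcb
  | cabbcb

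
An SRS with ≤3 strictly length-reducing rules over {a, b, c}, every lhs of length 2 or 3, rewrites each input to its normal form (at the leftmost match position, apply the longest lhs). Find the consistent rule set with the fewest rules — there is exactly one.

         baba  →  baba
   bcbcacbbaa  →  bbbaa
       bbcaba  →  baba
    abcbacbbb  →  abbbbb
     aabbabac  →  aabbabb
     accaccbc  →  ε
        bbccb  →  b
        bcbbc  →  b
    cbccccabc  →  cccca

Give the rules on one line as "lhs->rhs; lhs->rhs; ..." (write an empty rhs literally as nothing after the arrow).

ac->b; bc->

  | baba
  | bcbcacbbaa => bcacbbaa => acbbaa => bbbaa
  | bbcaba => baba
  | abcbacbbb => abacbbb => abbbbb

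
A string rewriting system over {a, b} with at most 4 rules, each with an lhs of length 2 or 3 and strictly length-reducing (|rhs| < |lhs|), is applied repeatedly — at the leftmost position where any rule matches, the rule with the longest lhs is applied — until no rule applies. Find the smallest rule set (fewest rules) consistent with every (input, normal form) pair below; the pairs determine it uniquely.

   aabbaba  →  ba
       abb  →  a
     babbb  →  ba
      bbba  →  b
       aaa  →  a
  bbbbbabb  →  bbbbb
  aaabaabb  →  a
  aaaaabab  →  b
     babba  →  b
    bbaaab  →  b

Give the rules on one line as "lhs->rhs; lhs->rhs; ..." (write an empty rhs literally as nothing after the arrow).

  | aabbaba => bbaba => ba
  | abb => ab => a
  | babbb => babb => bab => ba
  | bbba => b

aa->; ab->a; bba->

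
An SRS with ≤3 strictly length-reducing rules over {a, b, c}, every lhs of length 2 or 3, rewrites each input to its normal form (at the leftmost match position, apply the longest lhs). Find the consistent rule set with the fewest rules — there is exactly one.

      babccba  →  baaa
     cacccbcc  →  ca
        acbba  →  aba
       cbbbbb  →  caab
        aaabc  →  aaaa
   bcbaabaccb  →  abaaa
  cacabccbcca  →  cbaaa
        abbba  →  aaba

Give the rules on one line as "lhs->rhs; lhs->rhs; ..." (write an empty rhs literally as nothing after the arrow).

  | babccba => baacba => babba => baaa
  | cacccbcc => cbccbcc => cacbcc => cbbcc => cacc => cbc => ca
  | acbba => bbba => aba
  | cbbbbb => cabbb => caab

ac->b; bb->a; bc->a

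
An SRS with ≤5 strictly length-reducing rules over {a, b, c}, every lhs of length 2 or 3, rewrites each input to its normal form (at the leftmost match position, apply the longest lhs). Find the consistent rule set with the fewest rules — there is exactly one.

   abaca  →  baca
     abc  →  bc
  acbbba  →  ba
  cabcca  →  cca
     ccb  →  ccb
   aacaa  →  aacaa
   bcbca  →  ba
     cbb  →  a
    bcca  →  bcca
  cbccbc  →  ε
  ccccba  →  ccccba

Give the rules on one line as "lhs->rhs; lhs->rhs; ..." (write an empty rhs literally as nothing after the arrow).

ab->b; cab->; cbb->a; cbc->

  | abaca => baca
  | abc => bc
  | acbbba => aaba => aba => ba
  | cabcca => cca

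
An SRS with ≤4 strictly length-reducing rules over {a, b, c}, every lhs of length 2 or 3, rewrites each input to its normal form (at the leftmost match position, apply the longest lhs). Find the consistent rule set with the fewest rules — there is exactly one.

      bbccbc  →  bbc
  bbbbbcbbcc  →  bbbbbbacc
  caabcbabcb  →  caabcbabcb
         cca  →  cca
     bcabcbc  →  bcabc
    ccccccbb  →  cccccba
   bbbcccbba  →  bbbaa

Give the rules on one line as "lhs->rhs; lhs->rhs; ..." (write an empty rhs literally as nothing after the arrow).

  | bbccbc => bbc
  | bbbbbcbbcc => bbbbbbacc
  | caabcbabcb
  | cca

bcc->; cbb->ba; cbc->c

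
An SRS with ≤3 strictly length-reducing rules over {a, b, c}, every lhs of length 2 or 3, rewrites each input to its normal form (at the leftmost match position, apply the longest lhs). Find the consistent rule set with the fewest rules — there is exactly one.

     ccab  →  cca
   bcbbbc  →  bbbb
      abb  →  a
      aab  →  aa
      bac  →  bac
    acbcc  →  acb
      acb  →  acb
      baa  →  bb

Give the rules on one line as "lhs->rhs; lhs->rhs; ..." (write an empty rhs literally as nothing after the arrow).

ab->a; baa->bb; bc->b

  | ccab => cca
  | bcbbbc => bbbbc => bbbb
  | abb => ab => a
  | aab => aa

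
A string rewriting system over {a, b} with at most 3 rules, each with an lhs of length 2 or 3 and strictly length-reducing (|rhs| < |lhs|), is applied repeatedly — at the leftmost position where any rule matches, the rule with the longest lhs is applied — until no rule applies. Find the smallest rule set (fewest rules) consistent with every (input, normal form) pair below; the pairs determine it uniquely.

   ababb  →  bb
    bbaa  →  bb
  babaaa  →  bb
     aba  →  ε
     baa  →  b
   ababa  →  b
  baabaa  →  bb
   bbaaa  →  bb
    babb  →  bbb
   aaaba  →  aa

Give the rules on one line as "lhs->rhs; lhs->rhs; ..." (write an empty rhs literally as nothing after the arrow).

aba->; ba->b

  | ababb => bb
  | bbaa => bba => bb
  | babaaa => bbaaa => bbaa => bba => bb
  | aba => ε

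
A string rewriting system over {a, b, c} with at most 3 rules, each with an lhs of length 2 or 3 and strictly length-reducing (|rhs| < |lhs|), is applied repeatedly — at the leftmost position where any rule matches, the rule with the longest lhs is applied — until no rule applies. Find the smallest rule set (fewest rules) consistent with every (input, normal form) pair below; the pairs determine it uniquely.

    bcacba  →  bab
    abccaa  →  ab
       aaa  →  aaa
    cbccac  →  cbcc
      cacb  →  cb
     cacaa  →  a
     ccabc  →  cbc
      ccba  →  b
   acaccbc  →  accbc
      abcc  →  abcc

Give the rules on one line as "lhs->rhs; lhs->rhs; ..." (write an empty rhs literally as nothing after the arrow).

ca->; cba->ab

  | bcacba => bcba => bab
  | abccaa => abca => ab
  | aaa
  | cbccac => cbcc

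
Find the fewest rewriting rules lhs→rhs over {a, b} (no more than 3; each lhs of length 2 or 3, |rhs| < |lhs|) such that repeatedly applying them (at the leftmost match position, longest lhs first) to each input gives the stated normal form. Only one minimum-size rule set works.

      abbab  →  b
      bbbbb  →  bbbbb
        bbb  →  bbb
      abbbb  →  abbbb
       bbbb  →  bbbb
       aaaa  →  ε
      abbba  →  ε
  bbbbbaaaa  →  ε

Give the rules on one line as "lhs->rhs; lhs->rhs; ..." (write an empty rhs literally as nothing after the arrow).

  | abbab => abab => aab => b
  | bbbbb
  | bbb
  | abbbb

aa->; ba->a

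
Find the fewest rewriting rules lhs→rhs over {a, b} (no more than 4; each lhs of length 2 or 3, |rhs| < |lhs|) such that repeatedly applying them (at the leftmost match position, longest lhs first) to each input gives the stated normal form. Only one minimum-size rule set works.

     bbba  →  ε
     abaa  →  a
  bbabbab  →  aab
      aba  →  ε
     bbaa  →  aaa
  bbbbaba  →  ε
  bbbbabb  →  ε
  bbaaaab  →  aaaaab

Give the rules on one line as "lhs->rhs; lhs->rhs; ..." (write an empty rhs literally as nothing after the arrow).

  | bbba => aba => ε
  | abaa => a
  | bbabbab => aabbab => aab
  | aba => ε

aba->; abb->; bb->a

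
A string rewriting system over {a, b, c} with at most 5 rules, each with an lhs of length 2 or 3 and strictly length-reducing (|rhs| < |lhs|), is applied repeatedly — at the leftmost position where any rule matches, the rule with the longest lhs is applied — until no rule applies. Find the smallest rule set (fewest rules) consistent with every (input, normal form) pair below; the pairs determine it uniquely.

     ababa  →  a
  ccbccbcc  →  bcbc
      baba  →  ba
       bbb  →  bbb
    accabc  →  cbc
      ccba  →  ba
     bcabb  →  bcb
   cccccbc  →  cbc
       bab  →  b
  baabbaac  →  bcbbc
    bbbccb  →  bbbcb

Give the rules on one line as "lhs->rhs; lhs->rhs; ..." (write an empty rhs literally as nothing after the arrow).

aa->c; ab->; bcc->bc; cc->

  | ababa => aba => a
  | ccbccbcc => bccbcc => bcbcc => bcbc
  | baba => ba
  | bbb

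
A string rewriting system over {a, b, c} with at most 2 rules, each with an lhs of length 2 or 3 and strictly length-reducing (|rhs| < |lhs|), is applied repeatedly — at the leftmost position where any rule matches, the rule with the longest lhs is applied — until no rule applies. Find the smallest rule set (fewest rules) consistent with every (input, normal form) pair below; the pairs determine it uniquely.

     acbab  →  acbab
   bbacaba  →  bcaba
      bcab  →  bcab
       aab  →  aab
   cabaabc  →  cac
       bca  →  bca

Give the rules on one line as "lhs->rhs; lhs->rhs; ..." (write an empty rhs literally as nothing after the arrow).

  | acbab
  | bbacaba => bcaba
  | bcab
  | aab

abc->c; bac->c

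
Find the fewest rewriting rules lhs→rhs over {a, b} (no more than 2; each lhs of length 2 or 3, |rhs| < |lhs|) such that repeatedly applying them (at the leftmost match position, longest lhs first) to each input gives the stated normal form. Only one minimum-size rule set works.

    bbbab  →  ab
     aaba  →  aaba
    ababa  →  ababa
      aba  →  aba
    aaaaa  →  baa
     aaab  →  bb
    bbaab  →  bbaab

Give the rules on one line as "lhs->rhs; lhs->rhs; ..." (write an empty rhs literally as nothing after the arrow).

aaa->b; bbb->

  | bbbab => ab
  | aaba
  | ababa
  | aba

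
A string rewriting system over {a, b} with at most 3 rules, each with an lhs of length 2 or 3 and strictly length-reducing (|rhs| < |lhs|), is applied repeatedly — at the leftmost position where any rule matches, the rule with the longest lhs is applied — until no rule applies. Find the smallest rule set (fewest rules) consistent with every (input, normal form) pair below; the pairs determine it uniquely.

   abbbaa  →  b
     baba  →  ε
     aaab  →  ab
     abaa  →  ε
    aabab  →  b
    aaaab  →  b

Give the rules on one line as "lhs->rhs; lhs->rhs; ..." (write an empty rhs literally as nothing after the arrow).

aa->; abb->bb; ba->

  | abbbaa => bbbaa => bba => b
  | baba => ba => ε
  | aaab => ab
  | abaa => aa => ε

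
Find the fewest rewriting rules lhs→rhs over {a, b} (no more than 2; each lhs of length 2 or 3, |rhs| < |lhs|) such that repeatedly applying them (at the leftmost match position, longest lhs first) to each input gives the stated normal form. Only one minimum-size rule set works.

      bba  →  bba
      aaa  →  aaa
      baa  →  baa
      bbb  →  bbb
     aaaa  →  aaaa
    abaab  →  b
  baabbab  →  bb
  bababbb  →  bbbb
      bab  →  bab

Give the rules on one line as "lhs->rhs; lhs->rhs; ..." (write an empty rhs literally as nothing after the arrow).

aba->ab; abb->b

  | bba
  | aaa
  | baa
  | bbb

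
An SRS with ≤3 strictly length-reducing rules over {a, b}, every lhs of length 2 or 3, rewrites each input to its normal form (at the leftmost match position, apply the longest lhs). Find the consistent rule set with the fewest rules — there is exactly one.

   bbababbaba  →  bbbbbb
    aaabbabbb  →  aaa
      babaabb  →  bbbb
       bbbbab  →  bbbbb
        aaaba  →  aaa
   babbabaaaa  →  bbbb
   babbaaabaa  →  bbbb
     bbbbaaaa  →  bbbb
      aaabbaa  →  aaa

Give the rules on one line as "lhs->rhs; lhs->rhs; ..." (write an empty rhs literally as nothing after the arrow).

ab->a; aba->ab; ba->b

  | bbababbaba => bbbabbaba => bbbbbaba => bbbbbba => bbbbbb
  | aaabbabbb => aaababbb => aaabbbb => aaabbb => aaabb => aaab => aaa
  | babaabb => bbaabb => bbabb => bbbb
  | bbbbab => bbbbb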